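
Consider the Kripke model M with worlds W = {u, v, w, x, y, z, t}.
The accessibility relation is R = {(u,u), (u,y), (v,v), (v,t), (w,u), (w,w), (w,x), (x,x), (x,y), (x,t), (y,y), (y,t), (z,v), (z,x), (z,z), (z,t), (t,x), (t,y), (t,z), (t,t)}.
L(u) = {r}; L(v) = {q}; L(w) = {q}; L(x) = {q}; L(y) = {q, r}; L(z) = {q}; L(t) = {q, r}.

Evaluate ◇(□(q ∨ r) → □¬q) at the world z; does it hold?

At z: ◇(□(q ∨ r) → □¬q) requires □(q ∨ r) → □¬q at some successor in {v, x, z, t}.
  At v: □(q ∨ r) → □¬q is false.
  At x: □(q ∨ r) → □¬q is false.
  At z: □(q ∨ r) → □¬q is false.
  At t: □(q ∨ r) → □¬q is false.
So ◇(□(q ∨ r) → □¬q) is false at z.

No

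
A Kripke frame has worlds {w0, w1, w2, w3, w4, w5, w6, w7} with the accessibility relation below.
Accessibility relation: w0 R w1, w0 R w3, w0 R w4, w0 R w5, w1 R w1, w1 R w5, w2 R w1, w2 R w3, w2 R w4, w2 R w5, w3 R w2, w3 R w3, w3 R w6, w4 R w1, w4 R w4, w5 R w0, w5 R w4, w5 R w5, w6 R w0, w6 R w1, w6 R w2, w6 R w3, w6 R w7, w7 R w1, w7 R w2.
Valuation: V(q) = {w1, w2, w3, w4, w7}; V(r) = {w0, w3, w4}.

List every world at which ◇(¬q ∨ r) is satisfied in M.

Recall that ◇ψ holds at a world iff ψ holds at some accessible world.
Let φ = ◇(¬q ∨ r). Evaluate φ at each world:
  w0 (successors {w1, w3, w4, w5}): φ is true.
  w1 (successors {w1, w5}): φ is true.
  w2 (successors {w1, w3, w4, w5}): φ is true.
  w3 (successors {w2, w3, w6}): φ is true.
  w4 (successors {w1, w4}): φ is true.
  w5 (successors {w0, w4, w5}): φ is true.
  w6 (successors {w0, w1, w2, w3, w7}): φ is true.
  w7 (successors {w1, w2}): φ is false.
For instance, at w3:
  At w3: ◇(¬q ∨ r) requires ¬q ∨ r at some successor in {w2, w3, w6}.
    ¬q ∨ r holds at w3, so ◇(¬q ∨ r) is true at w3.
Satisfying worlds: {w0, w1, w2, w3, w4, w5, w6}

w0, w1, w2, w3, w4, w5, w6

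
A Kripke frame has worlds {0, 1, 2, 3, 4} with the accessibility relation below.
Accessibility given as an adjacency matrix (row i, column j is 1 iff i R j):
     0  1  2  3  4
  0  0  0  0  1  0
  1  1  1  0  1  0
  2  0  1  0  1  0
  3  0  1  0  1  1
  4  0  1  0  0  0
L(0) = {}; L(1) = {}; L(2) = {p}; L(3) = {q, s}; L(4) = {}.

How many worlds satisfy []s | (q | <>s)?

4

Let φ = []s | (q | <>s). Evaluate φ at each world:
  0 (successors {3}): φ is true.
  1 (successors {0, 1, 3}): φ is true.
  2 (successors {1, 3}): φ is true.
  3 (successors {1, 3, 4}): φ is true.
  4 (successors {1}): φ is false.
For instance, at 3:
  At 3: []s is false, q | <>s is true, so []s | (q | <>s) is true.
    At 3: []s requires s at every successor {1, 3, 4}.
      s fails at 1, so []s is false at 3.
    At 3: q is true, <>s is true, so q | <>s is true.
      At 3: <>s requires s at some successor in {1, 3, 4}.
        s holds at 3, so <>s is true at 3.
Satisfying worlds: {0, 1, 2, 3}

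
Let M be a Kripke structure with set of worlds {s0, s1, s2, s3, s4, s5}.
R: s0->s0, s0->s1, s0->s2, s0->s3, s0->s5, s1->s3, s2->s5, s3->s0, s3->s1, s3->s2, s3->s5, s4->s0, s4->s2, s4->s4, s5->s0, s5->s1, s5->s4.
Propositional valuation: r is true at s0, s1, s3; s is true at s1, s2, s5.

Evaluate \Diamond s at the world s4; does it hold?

Yes

At s4: \Diamond s requires s at some successor in {s0, s2, s4}.
  s holds at s2, so \Diamond s is true at s4.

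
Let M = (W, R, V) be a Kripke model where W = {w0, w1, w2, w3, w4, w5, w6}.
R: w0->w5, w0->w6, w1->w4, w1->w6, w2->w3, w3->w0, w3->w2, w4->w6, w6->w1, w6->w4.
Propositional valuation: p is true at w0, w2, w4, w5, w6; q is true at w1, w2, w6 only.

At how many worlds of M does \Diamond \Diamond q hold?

6

Let φ = \Diamond \Diamond q. Evaluate φ at each world:
  w0 (successors {w5, w6}): φ is true.
  w1 (successors {w4, w6}): φ is true.
  w2 (successors {w3}): φ is true.
  w3 (successors {w0, w2}): φ is true.
  w4 (successors {w6}): φ is true.
  w5 (successors ∅): φ is false.
  w6 (successors {w1, w4}): φ is true.
For instance, at w2:
  At w2: \Diamond \Diamond q requires \Diamond q at some successor in {w3}.
    \Diamond q holds at w3, so \Diamond \Diamond q is true at w2.
      At w3: \Diamond q requires q at some successor in {w0, w2}.
        q holds at w2, so \Diamond q is true at w3.
Satisfying worlds: {w0, w1, w2, w3, w4, w6}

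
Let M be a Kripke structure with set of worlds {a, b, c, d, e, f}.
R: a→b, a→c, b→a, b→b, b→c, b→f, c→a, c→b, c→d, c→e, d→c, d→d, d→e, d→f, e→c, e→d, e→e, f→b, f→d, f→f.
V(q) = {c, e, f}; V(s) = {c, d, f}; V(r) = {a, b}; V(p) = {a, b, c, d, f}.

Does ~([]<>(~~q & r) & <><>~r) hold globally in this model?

Yes

Recall that []ψ holds at a world iff ψ holds at every accessible world, and <>ψ holds iff ψ holds at some accessible world.
Let φ = ~([]<>(~~q & r) & <><>~r). Evaluate φ at each world:
  a (successors {b, c}): φ is true.
  b (successors {a, b, c, f}): φ is true.
  c (successors {a, b, d, e}): φ is true.
  d (successors {c, d, e, f}): φ is true.
  e (successors {c, d, e}): φ is true.
  f (successors {b, d, f}): φ is true.
For instance, at b:
  At b: []<>(~~q & r) & <><>~r is false, so ~([]<>(~~q & r) & <><>~r) is true.
    At b: []<>(~~q & r) is false, <><>~r is true, so []<>(~~q & r) & <><>~r is false.
      At b: []<>(~~q & r) requires <>(~~q & r) at every successor {a, b, c, f}.
        <>(~~q & r) fails at a, so []<>(~~q & r) is false at b.
      At b: <><>~r requires <>~r at some successor in {a, b, c, f}.
        <>~r holds at a, so <><>~r is true at b.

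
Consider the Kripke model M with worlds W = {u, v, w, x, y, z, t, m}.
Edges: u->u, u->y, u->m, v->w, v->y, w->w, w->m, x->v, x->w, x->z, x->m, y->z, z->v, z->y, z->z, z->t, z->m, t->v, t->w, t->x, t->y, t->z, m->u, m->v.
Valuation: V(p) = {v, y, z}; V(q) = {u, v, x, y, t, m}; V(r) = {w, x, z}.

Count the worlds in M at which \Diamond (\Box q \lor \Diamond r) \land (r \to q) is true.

6

Recall that \Box ψ holds at a world iff ψ holds at every accessible world, and \Diamond ψ holds iff ψ holds at some accessible world.
Let φ = \Diamond (\Box q \lor \Diamond r) \land (r \to q). Evaluate φ at each world:
  u (successors {u, y, m}): φ is true.
  v (successors {w, y}): φ is true.
  w (successors {w, m}): φ is false.
  x (successors {v, w, z, m}): φ is true.
  y (successors {z}): φ is true.
  z (successors {v, y, z, t, m}): φ is false.
  t (successors {v, w, x, y, z}): φ is true.
  m (successors {u, v}): φ is true.
For instance, at x:
  At x: \Diamond (\Box q \lor \Diamond r) is true, r \to q is true, so \Diamond (\Box q \lor \Diamond r) \land (r \to q) is true.
    At x: \Diamond (\Box q \lor \Diamond r) requires \Box q \lor \Diamond r at some successor in {v, w, z, m}.
      \Box q \lor \Diamond r holds at v, so \Diamond (\Box q \lor \Diamond r) is true at x.
Satisfying worlds: {u, v, x, y, t, m}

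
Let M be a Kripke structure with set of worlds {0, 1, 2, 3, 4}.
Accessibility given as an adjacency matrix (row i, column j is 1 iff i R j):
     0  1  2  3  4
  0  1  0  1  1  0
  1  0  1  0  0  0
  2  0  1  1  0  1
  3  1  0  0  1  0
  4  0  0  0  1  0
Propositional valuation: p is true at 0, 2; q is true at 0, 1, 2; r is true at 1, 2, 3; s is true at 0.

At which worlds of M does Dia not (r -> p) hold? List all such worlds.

0, 1, 2, 3, 4

Recall that Dia ψ holds at a world iff ψ holds at some accessible world.
Let φ = Dia not (r -> p). Evaluate φ at each world:
  0 (successors {0, 2, 3}): φ is true.
  1 (successors {1}): φ is true.
  2 (successors {1, 2, 4}): φ is true.
  3 (successors {0, 3}): φ is true.
  4 (successors {3}): φ is true.
For instance, at 3:
  At 3: Dia not (r -> p) requires not (r -> p) at some successor in {0, 3}.
    not (r -> p) holds at 3, so Dia not (r -> p) is true at 3.
Satisfying worlds: {0, 1, 2, 3, 4}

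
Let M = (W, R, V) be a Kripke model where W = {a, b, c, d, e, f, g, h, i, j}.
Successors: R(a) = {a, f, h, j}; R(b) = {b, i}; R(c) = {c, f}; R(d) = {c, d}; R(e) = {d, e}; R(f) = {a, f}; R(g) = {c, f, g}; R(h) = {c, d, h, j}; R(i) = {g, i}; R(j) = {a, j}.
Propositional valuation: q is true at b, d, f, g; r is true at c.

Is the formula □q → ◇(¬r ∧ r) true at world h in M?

Yes

At h: □q is false, ◇(¬r ∧ r) is false, so □q → ◇(¬r ∧ r) is true.
  At h: □q requires q at every successor {c, d, h, j}.
    q fails at c, so □q is false at h.
  At h: ◇(¬r ∧ r) requires ¬r ∧ r at some successor in {c, d, h, j}.
    At c: ¬r ∧ r is false.
    At d: ¬r ∧ r is false.
    At h: ¬r ∧ r is false.
    At j: ¬r ∧ r is false.
  So ◇(¬r ∧ r) is false at h.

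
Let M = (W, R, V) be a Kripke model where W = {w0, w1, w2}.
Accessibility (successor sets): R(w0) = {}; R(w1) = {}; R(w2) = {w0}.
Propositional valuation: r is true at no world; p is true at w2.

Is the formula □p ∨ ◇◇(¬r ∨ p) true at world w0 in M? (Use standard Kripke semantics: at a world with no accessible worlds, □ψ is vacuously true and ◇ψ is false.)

Yes

At w0: □p is true, ◇◇(¬r ∨ p) is false, so □p ∨ ◇◇(¬r ∨ p) is true.
  At w0: no accessible worlds, so □p holds vacuously.
  At w0: no accessible worlds, so ◇◇(¬r ∨ p) is false.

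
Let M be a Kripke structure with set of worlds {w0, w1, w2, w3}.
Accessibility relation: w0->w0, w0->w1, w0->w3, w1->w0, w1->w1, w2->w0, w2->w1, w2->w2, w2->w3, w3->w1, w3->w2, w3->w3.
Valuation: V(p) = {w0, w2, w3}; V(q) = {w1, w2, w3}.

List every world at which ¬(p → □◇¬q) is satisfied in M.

w0, w2, w3

Let φ = ¬(p → □◇¬q). Evaluate φ at each world:
  w0 (successors {w0, w1, w3}): φ is true.
  w1 (successors {w0, w1}): φ is false.
  w2 (successors {w0, w1, w2, w3}): φ is true.
  w3 (successors {w1, w2, w3}): φ is true.
For instance, at w1:
  At w1: p → □◇¬q is true, so ¬(p → □◇¬q) is false.
    At w1: p is false, □◇¬q is true, so p → □◇¬q is true.
      At w1: □◇¬q requires ◇¬q at every successor {w0, w1}.
        At w0: ◇¬q is true.
        At w1: ◇¬q is true.
      So □◇¬q is true at w1.
Satisfying worlds: {w0, w2, w3}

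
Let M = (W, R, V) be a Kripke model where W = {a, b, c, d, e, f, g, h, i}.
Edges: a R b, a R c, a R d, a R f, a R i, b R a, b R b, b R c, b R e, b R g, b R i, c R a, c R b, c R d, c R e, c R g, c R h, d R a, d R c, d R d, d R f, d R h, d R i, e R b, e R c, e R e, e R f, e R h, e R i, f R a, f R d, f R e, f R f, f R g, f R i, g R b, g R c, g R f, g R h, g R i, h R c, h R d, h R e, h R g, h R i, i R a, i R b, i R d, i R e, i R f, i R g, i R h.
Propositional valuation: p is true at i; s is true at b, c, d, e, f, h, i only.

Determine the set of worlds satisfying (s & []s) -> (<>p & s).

Let φ = (s & []s) -> (<>p & s). Evaluate φ at each world:
  a (successors {b, c, d, f, i}): φ is true.
  b (successors {a, b, c, e, g, i}): φ is true.
  c (successors {a, b, d, e, g, h}): φ is true.
  d (successors {a, c, d, f, h, i}): φ is true.
  e (successors {b, c, e, f, h, i}): φ is true.
  f (successors {a, d, e, f, g, i}): φ is true.
  g (successors {b, c, f, h, i}): φ is true.
  h (successors {c, d, e, g, i}): φ is true.
  i (successors {a, b, d, e, f, g, h}): φ is true.
For instance, at c:
  At c: s & []s is false, <>p & s is false, so (s & []s) -> (<>p & s) is true.
    At c: s is true, []s is false, so s & []s is false.
      At c: []s requires s at every successor {a, b, d, e, g, h}.
        s fails at a, so []s is false at c.
    At c: <>p is false, s is true, so <>p & s is false.
      At c: <>p requires p at some successor in {a, b, d, e, g, h}.
        At a: p is false.
        At b: p is false.
        At d: p is false.
        At e: p is false.
        At g: p is false.
        At h: p is false.
      So <>p is false at c.
Satisfying worlds: {a, b, c, d, e, f, g, h, i}

a, b, c, d, e, f, g, h, i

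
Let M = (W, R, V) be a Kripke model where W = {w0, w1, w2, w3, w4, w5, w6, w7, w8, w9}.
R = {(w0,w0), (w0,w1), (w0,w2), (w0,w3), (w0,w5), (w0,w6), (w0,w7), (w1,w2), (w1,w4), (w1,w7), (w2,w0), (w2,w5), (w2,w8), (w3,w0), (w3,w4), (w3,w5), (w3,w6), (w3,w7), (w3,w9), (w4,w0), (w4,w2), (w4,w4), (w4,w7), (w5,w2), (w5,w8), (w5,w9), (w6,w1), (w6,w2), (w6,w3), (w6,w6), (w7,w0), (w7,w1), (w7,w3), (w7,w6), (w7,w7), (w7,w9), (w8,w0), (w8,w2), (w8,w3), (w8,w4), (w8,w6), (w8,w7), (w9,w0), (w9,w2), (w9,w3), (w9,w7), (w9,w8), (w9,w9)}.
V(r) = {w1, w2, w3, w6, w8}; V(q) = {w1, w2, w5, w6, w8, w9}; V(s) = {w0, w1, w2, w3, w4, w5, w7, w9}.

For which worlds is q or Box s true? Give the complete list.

w1, w2, w4, w5, w6, w8, w9

Let φ = q or Box s. Evaluate φ at each world:
  w0 (successors {w0, w1, w2, w3, w5, w6, w7}): φ is false.
  w1 (successors {w2, w4, w7}): φ is true.
  w2 (successors {w0, w5, w8}): φ is true.
  w3 (successors {w0, w4, w5, w6, w7, w9}): φ is false.
  w4 (successors {w0, w2, w4, w7}): φ is true.
  w5 (successors {w2, w8, w9}): φ is true.
  w6 (successors {w1, w2, w3, w6}): φ is true.
  w7 (successors {w0, w1, w3, w6, w7, w9}): φ is false.
  w8 (successors {w0, w2, w3, w4, w6, w7}): φ is true.
  w9 (successors {w0, w2, w3, w7, w8, w9}): φ is true.
For instance, at w4:
  At w4: q is false, Box s is true, so q or Box s is true.
    At w4: Box s requires s at every successor {w0, w2, w4, w7}.
      At w0: s is true.
      At w2: s is true.
      At w4: s is true.
      At w7: s is true.
    So Box s is true at w4.
Satisfying worlds: {w1, w2, w4, w5, w6, w8, w9}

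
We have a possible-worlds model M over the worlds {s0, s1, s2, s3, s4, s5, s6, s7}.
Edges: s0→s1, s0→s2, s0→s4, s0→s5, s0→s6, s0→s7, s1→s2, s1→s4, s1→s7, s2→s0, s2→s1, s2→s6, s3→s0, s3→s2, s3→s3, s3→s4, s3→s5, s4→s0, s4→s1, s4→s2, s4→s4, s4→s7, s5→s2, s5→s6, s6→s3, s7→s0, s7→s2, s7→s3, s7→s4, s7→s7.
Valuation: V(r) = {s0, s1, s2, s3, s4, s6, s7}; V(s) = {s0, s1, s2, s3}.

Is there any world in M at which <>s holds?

Yes

Recall that <>ψ holds at a world iff ψ holds at some accessible world.
Let φ = <>s. Evaluate φ at each world:
  s0 (successors {s1, s2, s4, s5, s6, s7}): φ is true.
  s1 (successors {s2, s4, s7}): φ is true.
  s2 (successors {s0, s1, s6}): φ is true.
  s3 (successors {s0, s2, s3, s4, s5}): φ is true.
  s4 (successors {s0, s1, s2, s4, s7}): φ is true.
  s5 (successors {s2, s6}): φ is true.
  s6 (successors {s3}): φ is true.
  s7 (successors {s0, s2, s3, s4, s7}): φ is true.
Detail at s0 (witness):
  At s0: <>s requires s at some successor in {s1, s2, s4, s5, s6, s7}.
    s holds at s1, so <>s is true at s0.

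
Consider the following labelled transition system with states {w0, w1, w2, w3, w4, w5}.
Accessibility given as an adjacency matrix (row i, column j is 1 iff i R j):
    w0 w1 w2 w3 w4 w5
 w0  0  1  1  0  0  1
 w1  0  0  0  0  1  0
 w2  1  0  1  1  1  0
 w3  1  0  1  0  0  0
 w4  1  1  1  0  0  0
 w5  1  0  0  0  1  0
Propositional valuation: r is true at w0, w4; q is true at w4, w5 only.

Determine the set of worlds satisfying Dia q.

Let φ = Dia q. Evaluate φ at each world:
  w0 (successors {w1, w2, w5}): φ is true.
  w1 (successors {w4}): φ is true.
  w2 (successors {w0, w2, w3, w4}): φ is true.
  w3 (successors {w0, w2}): φ is false.
  w4 (successors {w0, w1, w2}): φ is false.
  w5 (successors {w0, w4}): φ is true.
For instance, at w1:
  At w1: Dia q requires q at some successor in {w4}.
    q holds at w4, so Dia q is true at w1.
Satisfying worlds: {w0, w1, w2, w5}

w0, w1, w2, w5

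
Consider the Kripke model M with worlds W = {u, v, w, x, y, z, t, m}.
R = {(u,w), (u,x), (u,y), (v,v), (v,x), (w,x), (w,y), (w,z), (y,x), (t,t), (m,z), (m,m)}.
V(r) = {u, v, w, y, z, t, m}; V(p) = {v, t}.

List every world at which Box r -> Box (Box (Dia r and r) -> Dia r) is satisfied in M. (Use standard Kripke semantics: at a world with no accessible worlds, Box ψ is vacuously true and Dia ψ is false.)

Let φ = Box r -> Box (Box (Dia r and r) -> Dia r). Evaluate φ at each world:
  u (successors {w, x, y}): φ is true.
  v (successors {v, x}): φ is true.
  w (successors {x, y, z}): φ is true.
  x (successors ∅): φ is true.
  y (successors {x}): φ is true.
  z (successors ∅): φ is true.
  t (successors {t}): φ is true.
  m (successors {z, m}): φ is false.
For instance, at v:
  At v: Box r is false, Box (Box (Dia r and r) -> Dia r) is false, so Box r -> Box (Box (Dia r and r) -> Dia r) is true.
    At v: Box r requires r at every successor {v, x}.
      r fails at x, so Box r is false at v.
    At v: Box (Box (Dia r and r) -> Dia r) requires Box (Dia r and r) -> Dia r at every successor {v, x}.
      Box (Dia r and r) -> Dia r fails at x, so Box (Box (Dia r and r) -> Dia r) is false at v.
Satisfying worlds: {u, v, w, x, y, z, t}

u, v, w, x, y, z, t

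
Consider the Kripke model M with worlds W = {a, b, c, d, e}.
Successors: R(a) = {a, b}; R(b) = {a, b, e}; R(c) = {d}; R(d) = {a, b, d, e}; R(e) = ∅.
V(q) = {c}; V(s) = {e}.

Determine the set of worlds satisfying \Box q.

Let φ = \Box q. Evaluate φ at each world:
  a (successors {a, b}): φ is false.
  b (successors {a, b, e}): φ is false.
  c (successors {d}): φ is false.
  d (successors {a, b, d, e}): φ is false.
  e (successors ∅): φ is true.
For instance, at c:
  At c: \Box q requires q at every successor {d}.
    q fails at d, so \Box q is false at c.
Satisfying worlds: {e}

e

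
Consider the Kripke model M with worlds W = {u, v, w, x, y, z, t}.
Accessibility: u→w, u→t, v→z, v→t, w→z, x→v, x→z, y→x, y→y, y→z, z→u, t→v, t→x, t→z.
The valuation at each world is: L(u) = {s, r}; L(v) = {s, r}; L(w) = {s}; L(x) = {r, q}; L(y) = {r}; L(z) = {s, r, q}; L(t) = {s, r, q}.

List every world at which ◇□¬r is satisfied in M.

none

Let φ = ◇□¬r. Evaluate φ at each world:
  u (successors {w, t}): φ is false.
  v (successors {z, t}): φ is false.
  w (successors {z}): φ is false.
  x (successors {v, z}): φ is false.
  y (successors {x, y, z}): φ is false.
  z (successors {u}): φ is false.
  t (successors {v, x, z}): φ is false.
For instance, at x:
  At x: ◇□¬r requires □¬r at some successor in {v, z}.
    At v: □¬r is false.
    At z: □¬r is false.
  So ◇□¬r is false at x.
Satisfying worlds: none.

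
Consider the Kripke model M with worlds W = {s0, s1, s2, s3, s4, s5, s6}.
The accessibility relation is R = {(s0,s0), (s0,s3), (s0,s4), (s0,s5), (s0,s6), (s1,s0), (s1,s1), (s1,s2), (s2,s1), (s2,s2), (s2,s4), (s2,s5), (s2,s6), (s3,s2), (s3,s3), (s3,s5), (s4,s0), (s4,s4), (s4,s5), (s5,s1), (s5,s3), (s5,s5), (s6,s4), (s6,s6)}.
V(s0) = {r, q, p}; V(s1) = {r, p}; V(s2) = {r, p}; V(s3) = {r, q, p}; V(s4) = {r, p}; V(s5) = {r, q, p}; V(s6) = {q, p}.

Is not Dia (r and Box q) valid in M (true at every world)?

Yes

Let φ = not Dia (r and Box q). Evaluate φ at each world:
  s0 (successors {s0, s3, s4, s5, s6}): φ is true.
  s1 (successors {s0, s1, s2}): φ is true.
  s2 (successors {s1, s2, s4, s5, s6}): φ is true.
  s3 (successors {s2, s3, s5}): φ is true.
  s4 (successors {s0, s4, s5}): φ is true.
  s5 (successors {s1, s3, s5}): φ is true.
  s6 (successors {s4, s6}): φ is true.
For instance, at s3:
  At s3: Dia (r and Box q) is false, so not Dia (r and Box q) is true.
    At s3: Dia (r and Box q) requires r and Box q at some successor in {s2, s3, s5}.
      At s2: r and Box q is false.
      At s3: r and Box q is false.
      At s5: r and Box q is false.
    So Dia (r and Box q) is false at s3.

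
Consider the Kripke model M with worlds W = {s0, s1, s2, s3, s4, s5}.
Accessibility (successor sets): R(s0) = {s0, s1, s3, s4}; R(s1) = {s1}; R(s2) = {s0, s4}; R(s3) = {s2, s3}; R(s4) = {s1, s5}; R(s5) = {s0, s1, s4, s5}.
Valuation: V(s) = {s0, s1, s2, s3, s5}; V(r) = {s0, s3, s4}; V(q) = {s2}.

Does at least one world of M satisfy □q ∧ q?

No

Let φ = □q ∧ q. Evaluate φ at each world:
  s0 (successors {s0, s1, s3, s4}): φ is false.
  s1 (successors {s1}): φ is false.
  s2 (successors {s0, s4}): φ is false.
  s3 (successors {s2, s3}): φ is false.
  s4 (successors {s1, s5}): φ is false.
  s5 (successors {s0, s1, s4, s5}): φ is false.
For instance, at s3:
  At s3: □q is false, q is false, so □q ∧ q is false.
    At s3: □q requires q at every successor {s2, s3}.
      q fails at s3, so □q is false at s3.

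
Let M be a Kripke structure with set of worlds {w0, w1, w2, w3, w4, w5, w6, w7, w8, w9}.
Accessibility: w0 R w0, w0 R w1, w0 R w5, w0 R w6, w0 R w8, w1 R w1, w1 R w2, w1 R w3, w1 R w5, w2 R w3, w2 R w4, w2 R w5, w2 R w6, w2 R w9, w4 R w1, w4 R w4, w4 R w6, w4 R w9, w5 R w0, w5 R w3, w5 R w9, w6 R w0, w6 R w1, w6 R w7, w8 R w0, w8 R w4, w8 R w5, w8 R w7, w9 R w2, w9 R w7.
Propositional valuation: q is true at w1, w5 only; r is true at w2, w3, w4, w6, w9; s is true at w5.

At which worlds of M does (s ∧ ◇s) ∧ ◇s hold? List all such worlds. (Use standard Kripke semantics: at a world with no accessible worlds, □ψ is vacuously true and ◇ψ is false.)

Let φ = (s ∧ ◇s) ∧ ◇s. Evaluate φ at each world:
  w0 (successors {w0, w1, w5, w6, w8}): φ is false.
  w1 (successors {w1, w2, w3, w5}): φ is false.
  w2 (successors {w3, w4, w5, w6, w9}): φ is false.
  w3 (successors ∅): φ is false.
  w4 (successors {w1, w4, w6, w9}): φ is false.
  w5 (successors {w0, w3, w9}): φ is false.
  w6 (successors {w0, w1, w7}): φ is false.
  w7 (successors ∅): φ is false.
  w8 (successors {w0, w4, w5, w7}): φ is false.
  w9 (successors {w2, w7}): φ is false.
For instance, at w9:
  At w9: s ∧ ◇s is false, ◇s is false, so (s ∧ ◇s) ∧ ◇s is false.
    At w9: s is false, ◇s is false, so s ∧ ◇s is false.
      At w9: ◇s requires s at some successor in {w2, w7}.
        At w2: s is false.
        At w7: s is false.
      So ◇s is false at w9.
    At w9: ◇s requires s at some successor in {w2, w7}.
      At w2: s is false.
      At w7: s is false.
    So ◇s is false at w9.
Satisfying worlds: none.

none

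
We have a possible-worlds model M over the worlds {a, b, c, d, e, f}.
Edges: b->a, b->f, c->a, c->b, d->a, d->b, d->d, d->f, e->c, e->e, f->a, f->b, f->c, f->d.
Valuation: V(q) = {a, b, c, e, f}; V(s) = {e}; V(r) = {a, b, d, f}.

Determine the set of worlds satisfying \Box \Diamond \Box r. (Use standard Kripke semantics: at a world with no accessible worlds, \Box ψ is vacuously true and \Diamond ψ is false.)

a, e

Let φ = \Box \Diamond \Box r. Evaluate φ at each world:
  a (successors ∅): φ is true.
  b (successors {a, f}): φ is false.
  c (successors {a, b}): φ is false.
  d (successors {a, b, d, f}): φ is false.
  e (successors {c, e}): φ is true.
  f (successors {a, b, c, d}): φ is false.
For instance, at d:
  At d: \Box \Diamond \Box r requires \Diamond \Box r at every successor {a, b, d, f}.
    \Diamond \Box r fails at a, so \Box \Diamond \Box r is false at d.
      At a: no accessible worlds, so \Diamond \Box r is false.
Satisfying worlds: {a, e}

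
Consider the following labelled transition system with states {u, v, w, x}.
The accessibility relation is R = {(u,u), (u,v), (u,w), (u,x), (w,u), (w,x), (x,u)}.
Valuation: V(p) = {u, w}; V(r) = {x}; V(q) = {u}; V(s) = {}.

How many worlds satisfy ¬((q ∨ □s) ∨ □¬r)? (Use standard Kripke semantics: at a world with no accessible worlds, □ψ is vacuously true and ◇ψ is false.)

1

Let φ = ¬((q ∨ □s) ∨ □¬r). Evaluate φ at each world:
  u (successors {u, v, w, x}): φ is false.
  v (successors ∅): φ is false.
  w (successors {u, x}): φ is true.
  x (successors {u}): φ is false.
For instance, at w:
  At w: (q ∨ □s) ∨ □¬r is false, so ¬((q ∨ □s) ∨ □¬r) is true.
    At w: q ∨ □s is false, □¬r is false, so (q ∨ □s) ∨ □¬r is false.
      At w: q is false, □s is false, so q ∨ □s is false.
      At w: □¬r requires ¬r at every successor {u, x}.
        ¬r fails at x, so □¬r is false at w.
Satisfying worlds: {w}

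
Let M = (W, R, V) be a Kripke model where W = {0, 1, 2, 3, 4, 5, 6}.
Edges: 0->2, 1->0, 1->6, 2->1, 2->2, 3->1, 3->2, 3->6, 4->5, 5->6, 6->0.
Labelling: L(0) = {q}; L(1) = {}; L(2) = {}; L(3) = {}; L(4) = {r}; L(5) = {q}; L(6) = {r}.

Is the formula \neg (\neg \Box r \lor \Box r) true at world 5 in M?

No

At 5: \neg \Box r \lor \Box r is true, so \neg (\neg \Box r \lor \Box r) is false.
  At 5: \neg \Box r is false, \Box r is true, so \neg \Box r \lor \Box r is true.
    At 5: \Box r is true, so \neg \Box r is false.
      At 5: \Box r requires r at every successor {6}.
        At 6: r is true.
      So \Box r is true at 5.
    At 5: \Box r requires r at every successor {6}.
      At 6: r is true.
    So \Box r is true at 5.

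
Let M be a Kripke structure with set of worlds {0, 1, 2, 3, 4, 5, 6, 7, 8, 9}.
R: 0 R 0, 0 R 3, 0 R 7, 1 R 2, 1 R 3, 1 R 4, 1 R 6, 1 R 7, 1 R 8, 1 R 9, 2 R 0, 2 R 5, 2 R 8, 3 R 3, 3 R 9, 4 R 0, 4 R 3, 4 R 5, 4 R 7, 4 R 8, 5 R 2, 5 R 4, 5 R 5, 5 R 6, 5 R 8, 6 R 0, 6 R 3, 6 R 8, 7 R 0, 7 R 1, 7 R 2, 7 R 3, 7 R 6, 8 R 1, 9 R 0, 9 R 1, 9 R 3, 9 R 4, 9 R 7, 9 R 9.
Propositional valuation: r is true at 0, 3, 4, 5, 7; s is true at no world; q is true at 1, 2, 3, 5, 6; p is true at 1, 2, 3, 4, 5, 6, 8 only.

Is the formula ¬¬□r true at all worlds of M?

Let φ = ¬¬□r. Evaluate φ at each world:
  0 (successors {0, 3, 7}): φ is true.
  1 (successors {2, 3, 4, 6, 7, 8, 9}): φ is false.
  2 (successors {0, 5, 8}): φ is false.
  3 (successors {3, 9}): φ is false.
  4 (successors {0, 3, 5, 7, 8}): φ is false.
  5 (successors {2, 4, 5, 6, 8}): φ is false.
  6 (successors {0, 3, 8}): φ is false.
  7 (successors {0, 1, 2, 3, 6}): φ is false.
  8 (successors {1}): φ is false.
  9 (successors {0, 1, 3, 4, 7, 9}): φ is false.
Detail at 1 (counterexample):
  At 1: ¬□r is true, so ¬¬□r is false.
    At 1: □r is false, so ¬□r is true.
      At 1: □r requires r at every successor {2, 3, 4, 6, 7, 8, 9}.
        r fails at 2, so □r is false at 1.

No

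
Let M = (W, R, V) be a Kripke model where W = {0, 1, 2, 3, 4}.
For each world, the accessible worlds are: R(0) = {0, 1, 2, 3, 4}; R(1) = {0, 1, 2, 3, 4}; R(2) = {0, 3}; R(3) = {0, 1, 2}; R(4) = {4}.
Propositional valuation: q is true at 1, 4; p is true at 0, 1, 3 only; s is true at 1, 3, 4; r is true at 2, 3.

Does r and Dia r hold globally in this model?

No

Recall that Dia ψ holds at a world iff ψ holds at some accessible world.
Let φ = r and Dia r. Evaluate φ at each world:
  0 (successors {0, 1, 2, 3, 4}): φ is false.
  1 (successors {0, 1, 2, 3, 4}): φ is false.
  2 (successors {0, 3}): φ is true.
  3 (successors {0, 1, 2}): φ is true.
  4 (successors {4}): φ is false.
Detail at 0 (counterexample):
  At 0: r is false, Dia r is true, so r and Dia r is false.
    At 0: Dia r requires r at some successor in {0, 1, 2, 3, 4}.
      r holds at 2, so Dia r is true at 0.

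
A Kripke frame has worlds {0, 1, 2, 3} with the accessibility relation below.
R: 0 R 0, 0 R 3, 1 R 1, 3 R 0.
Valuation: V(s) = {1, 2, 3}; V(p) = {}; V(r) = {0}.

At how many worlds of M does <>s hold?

2

Let φ = <>s. Evaluate φ at each world:
  0 (successors {0, 3}): φ is true.
  1 (successors {1}): φ is true.
  2 (successors ∅): φ is false.
  3 (successors {0}): φ is false.
For instance, at 0:
  At 0: <>s requires s at some successor in {0, 3}.
    s holds at 3, so <>s is true at 0.
Satisfying worlds: {0, 1}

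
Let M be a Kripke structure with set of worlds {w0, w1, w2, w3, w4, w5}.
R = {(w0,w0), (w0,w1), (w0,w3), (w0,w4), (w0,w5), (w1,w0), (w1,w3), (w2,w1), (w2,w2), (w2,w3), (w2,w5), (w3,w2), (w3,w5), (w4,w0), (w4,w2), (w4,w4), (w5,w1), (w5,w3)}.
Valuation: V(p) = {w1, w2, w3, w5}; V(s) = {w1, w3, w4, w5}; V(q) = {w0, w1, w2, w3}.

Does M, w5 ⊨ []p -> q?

No

At w5: []p is true, q is false, so []p -> q is false.
  At w5: []p requires p at every successor {w1, w3}.
    At w1: p is true.
    At w3: p is true.
  So []p is true at w5.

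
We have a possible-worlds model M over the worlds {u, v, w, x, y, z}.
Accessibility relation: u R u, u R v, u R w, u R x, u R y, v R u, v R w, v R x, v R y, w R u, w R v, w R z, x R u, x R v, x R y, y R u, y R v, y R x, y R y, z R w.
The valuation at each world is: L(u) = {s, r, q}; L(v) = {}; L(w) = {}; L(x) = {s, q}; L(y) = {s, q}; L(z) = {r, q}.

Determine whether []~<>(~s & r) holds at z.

No

At z: []~<>(~s & r) requires ~<>(~s & r) at every successor {w}.
  ~<>(~s & r) fails at w, so []~<>(~s & r) is false at z.
    At w: <>(~s & r) is true, so ~<>(~s & r) is false.
      At w: <>(~s & r) requires ~s & r at some successor in {u, v, z}.
        ~s & r holds at z, so <>(~s & r) is true at w.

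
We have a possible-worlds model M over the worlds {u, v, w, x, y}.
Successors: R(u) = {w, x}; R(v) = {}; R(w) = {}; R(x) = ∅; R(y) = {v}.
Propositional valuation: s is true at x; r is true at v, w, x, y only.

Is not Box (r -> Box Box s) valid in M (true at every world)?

Let φ = not Box (r -> Box Box s). Evaluate φ at each world:
  u (successors {w, x}): φ is false.
  v (successors ∅): φ is false.
  w (successors ∅): φ is false.
  x (successors ∅): φ is false.
  y (successors {v}): φ is false.
Detail at u (counterexample):
  At u: Box (r -> Box Box s) is true, so not Box (r -> Box Box s) is false.
    At u: Box (r -> Box Box s) requires r -> Box Box s at every successor {w, x}.
      At w: r -> Box Box s is true.
      At x: r -> Box Box s is true.
    So Box (r -> Box Box s) is true at u.

No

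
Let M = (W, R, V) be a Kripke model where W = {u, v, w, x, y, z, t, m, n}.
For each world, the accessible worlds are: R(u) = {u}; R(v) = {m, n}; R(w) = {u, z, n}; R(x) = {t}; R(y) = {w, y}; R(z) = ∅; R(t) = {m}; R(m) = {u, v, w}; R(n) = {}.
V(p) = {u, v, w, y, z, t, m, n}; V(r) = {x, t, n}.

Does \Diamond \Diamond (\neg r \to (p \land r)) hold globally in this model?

Let φ = \Diamond \Diamond (\neg r \to (p \land r)). Evaluate φ at each world:
  u (successors {u}): φ is false.
  v (successors {m, n}): φ is false.
  w (successors {u, z, n}): φ is false.
  x (successors {t}): φ is false.
  y (successors {w, y}): φ is true.
  z (successors ∅): φ is false.
  t (successors {m}): φ is false.
  m (successors {u, v, w}): φ is true.
  n (successors ∅): φ is false.
Detail at u (counterexample):
  At u: \Diamond \Diamond (\neg r \to (p \land r)) requires \Diamond (\neg r \to (p \land r)) at some successor in {u}.
    At u: \Diamond (\neg r \to (p \land r)) is false.
  So \Diamond \Diamond (\neg r \to (p \land r)) is false at u.

No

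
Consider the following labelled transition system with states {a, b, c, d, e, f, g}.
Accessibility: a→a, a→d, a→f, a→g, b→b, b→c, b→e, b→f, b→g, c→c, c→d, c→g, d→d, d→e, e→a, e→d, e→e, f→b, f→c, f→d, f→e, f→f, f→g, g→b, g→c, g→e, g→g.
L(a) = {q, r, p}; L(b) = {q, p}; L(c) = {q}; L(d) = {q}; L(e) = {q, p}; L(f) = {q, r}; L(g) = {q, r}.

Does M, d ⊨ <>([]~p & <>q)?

No

At d: <>([]~p & <>q) requires []~p & <>q at some successor in {d, e}.
  At d: []~p & <>q is false.
  At e: []~p & <>q is false.
So <>([]~p & <>q) is false at d.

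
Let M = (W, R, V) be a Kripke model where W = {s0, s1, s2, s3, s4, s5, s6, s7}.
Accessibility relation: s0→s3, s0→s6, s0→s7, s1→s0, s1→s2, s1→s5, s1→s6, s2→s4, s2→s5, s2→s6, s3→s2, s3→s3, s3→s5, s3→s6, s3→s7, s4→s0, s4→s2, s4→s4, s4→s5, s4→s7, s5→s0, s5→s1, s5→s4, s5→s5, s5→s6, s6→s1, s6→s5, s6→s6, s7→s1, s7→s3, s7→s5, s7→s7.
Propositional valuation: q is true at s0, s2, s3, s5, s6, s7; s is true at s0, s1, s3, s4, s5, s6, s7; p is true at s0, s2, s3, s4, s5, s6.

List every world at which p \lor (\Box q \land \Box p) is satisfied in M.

s0, s1, s2, s3, s4, s5, s6

Let φ = p \lor (\Box q \land \Box p). Evaluate φ at each world:
  s0 (successors {s3, s6, s7}): φ is true.
  s1 (successors {s0, s2, s5, s6}): φ is true.
  s2 (successors {s4, s5, s6}): φ is true.
  s3 (successors {s2, s3, s5, s6, s7}): φ is true.
  s4 (successors {s0, s2, s4, s5, s7}): φ is true.
  s5 (successors {s0, s1, s4, s5, s6}): φ is true.
  s6 (successors {s1, s5, s6}): φ is true.
  s7 (successors {s1, s3, s5, s7}): φ is false.
For instance, at s2:
  At s2: p is true, \Box q \land \Box p is false, so p \lor (\Box q \land \Box p) is true.
    At s2: \Box q is false, \Box p is true, so \Box q \land \Box p is false.
      At s2: \Box q requires q at every successor {s4, s5, s6}.
        q fails at s4, so \Box q is false at s2.
      At s2: \Box p requires p at every successor {s4, s5, s6}.
        At s4: p is true.
        At s5: p is true.
        At s6: p is true.
      So \Box p is true at s2.
Satisfying worlds: {s0, s1, s2, s3, s4, s5, s6}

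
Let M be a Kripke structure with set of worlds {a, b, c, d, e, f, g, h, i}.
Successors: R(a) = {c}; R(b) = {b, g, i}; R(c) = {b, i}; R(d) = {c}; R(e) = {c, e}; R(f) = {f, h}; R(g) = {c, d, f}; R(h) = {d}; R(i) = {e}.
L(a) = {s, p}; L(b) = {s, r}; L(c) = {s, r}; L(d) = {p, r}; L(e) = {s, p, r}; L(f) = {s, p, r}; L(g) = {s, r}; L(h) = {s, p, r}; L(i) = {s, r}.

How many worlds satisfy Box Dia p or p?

6

Let φ = Box Dia p or p. Evaluate φ at each world:
  a (successors {c}): φ is true.
  b (successors {b, g, i}): φ is false.
  c (successors {b, i}): φ is false.
  d (successors {c}): φ is true.
  e (successors {c, e}): φ is true.
  f (successors {f, h}): φ is true.
  g (successors {c, d, f}): φ is false.
  h (successors {d}): φ is true.
  i (successors {e}): φ is true.
For instance, at c:
  At c: Box Dia p is false, p is false, so Box Dia p or p is false.
    At c: Box Dia p requires Dia p at every successor {b, i}.
      Dia p fails at b, so Box Dia p is false at c.
Satisfying worlds: {a, d, e, f, h, i}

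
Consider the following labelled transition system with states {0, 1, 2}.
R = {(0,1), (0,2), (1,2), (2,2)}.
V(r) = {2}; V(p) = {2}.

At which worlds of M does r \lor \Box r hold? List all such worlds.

Let φ = r \lor \Box r. Evaluate φ at each world:
  0 (successors {1, 2}): φ is false.
  1 (successors {2}): φ is true.
  2 (successors {2}): φ is true.
For instance, at 1:
  At 1: r is false, \Box r is true, so r \lor \Box r is true.
    At 1: \Box r requires r at every successor {2}.
      At 2: r is true.
    So \Box r is true at 1.
Satisfying worlds: {1, 2}

1, 2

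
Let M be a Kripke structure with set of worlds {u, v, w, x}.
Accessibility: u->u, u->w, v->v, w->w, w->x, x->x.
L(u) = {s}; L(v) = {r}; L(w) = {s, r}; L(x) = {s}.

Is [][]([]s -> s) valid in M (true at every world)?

Let φ = [][]([]s -> s). Evaluate φ at each world:
  u (successors {u, w}): φ is true.
  v (successors {v}): φ is true.
  w (successors {w, x}): φ is true.
  x (successors {x}): φ is true.
For instance, at v:
  At v: [][]([]s -> s) requires []([]s -> s) at every successor {v}.
      At v: []([]s -> s) requires []s -> s at every successor {v}.
        At v: []s -> s is true.
      So []([]s -> s) is true at v.
  So [][]([]s -> s) is true at v.

Yes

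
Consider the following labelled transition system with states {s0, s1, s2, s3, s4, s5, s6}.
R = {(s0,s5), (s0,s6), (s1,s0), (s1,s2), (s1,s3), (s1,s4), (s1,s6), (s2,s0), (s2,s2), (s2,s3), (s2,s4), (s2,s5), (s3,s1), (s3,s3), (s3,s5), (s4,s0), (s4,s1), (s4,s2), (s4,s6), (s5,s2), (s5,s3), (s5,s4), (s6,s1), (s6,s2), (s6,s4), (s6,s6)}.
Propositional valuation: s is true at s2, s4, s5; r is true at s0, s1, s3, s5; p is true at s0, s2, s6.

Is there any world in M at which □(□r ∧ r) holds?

Let φ = □(□r ∧ r). Evaluate φ at each world:
  s0 (successors {s5, s6}): φ is false.
  s1 (successors {s0, s2, s3, s4, s6}): φ is false.
  s2 (successors {s0, s2, s3, s4, s5}): φ is false.
  s3 (successors {s1, s3, s5}): φ is false.
  s4 (successors {s0, s1, s2, s6}): φ is false.
  s5 (successors {s2, s3, s4}): φ is false.
  s6 (successors {s1, s2, s4, s6}): φ is false.
For instance, at s5:
  At s5: □(□r ∧ r) requires □r ∧ r at every successor {s2, s3, s4}.
    □r ∧ r fails at s2, so □(□r ∧ r) is false at s5.
      At s2: □r is false, r is false, so □r ∧ r is false.

No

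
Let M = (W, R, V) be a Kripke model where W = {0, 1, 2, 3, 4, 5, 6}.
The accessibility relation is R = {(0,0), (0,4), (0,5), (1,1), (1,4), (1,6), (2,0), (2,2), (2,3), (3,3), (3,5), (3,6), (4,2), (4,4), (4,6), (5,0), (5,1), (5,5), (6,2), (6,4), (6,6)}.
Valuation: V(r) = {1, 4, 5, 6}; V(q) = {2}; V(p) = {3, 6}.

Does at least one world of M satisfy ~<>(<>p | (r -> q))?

No

Let φ = ~<>(<>p | (r -> q)). Evaluate φ at each world:
  0 (successors {0, 4, 5}): φ is false.
  1 (successors {1, 4, 6}): φ is false.
  2 (successors {0, 2, 3}): φ is false.
  3 (successors {3, 5, 6}): φ is false.
  4 (successors {2, 4, 6}): φ is false.
  5 (successors {0, 1, 5}): φ is false.
  6 (successors {2, 4, 6}): φ is false.
For instance, at 6:
  At 6: <>(<>p | (r -> q)) is true, so ~<>(<>p | (r -> q)) is false.
    At 6: <>(<>p | (r -> q)) requires <>p | (r -> q) at some successor in {2, 4, 6}.
      <>p | (r -> q) holds at 2, so <>(<>p | (r -> q)) is true at 6.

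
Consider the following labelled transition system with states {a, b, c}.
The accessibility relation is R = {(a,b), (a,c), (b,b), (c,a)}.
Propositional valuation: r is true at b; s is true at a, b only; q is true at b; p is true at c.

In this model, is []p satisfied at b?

No

At b: []p requires p at every successor {b}.
  p fails at b, so []p is false at b.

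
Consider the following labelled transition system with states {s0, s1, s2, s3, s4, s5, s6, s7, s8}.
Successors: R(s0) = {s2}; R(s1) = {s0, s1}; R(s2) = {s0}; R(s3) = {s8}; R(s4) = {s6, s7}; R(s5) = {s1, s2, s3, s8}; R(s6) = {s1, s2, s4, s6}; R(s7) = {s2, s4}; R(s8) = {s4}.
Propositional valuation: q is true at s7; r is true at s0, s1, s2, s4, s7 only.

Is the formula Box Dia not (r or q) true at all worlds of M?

Let φ = Box Dia not (r or q). Evaluate φ at each world:
  s0 (successors {s2}): φ is false.
  s1 (successors {s0, s1}): φ is false.
  s2 (successors {s0}): φ is false.
  s3 (successors {s8}): φ is false.
  s4 (successors {s6, s7}): φ is false.
  s5 (successors {s1, s2, s3, s8}): φ is false.
  s6 (successors {s1, s2, s4, s6}): φ is false.
  s7 (successors {s2, s4}): φ is false.
  s8 (successors {s4}): φ is true.
Detail at s0 (counterexample):
  At s0: Box Dia not (r or q) requires Dia not (r or q) at every successor {s2}.
    Dia not (r or q) fails at s2, so Box Dia not (r or q) is false at s0.
      At s2: Dia not (r or q) requires not (r or q) at some successor in {s0}.
        At s0: not (r or q) is false.
      So Dia not (r or q) is false at s2.

No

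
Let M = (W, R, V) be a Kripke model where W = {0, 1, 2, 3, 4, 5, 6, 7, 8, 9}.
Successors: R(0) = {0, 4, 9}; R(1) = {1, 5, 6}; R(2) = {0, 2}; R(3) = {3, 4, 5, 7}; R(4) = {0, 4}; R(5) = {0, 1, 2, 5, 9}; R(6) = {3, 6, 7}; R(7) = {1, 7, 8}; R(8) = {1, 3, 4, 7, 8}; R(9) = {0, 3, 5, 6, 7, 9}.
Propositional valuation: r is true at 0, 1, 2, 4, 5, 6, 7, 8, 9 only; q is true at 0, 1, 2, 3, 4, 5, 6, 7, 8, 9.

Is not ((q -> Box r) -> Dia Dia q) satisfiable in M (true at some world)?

No

Recall that Box ψ holds at a world iff ψ holds at every accessible world, and Dia ψ holds iff ψ holds at some accessible world.
Let φ = not ((q -> Box r) -> Dia Dia q). Evaluate φ at each world:
  0 (successors {0, 4, 9}): φ is false.
  1 (successors {1, 5, 6}): φ is false.
  2 (successors {0, 2}): φ is false.
  3 (successors {3, 4, 5, 7}): φ is false.
  4 (successors {0, 4}): φ is false.
  5 (successors {0, 1, 2, 5, 9}): φ is false.
  6 (successors {3, 6, 7}): φ is false.
  7 (successors {1, 7, 8}): φ is false.
  8 (successors {1, 3, 4, 7, 8}): φ is false.
  9 (successors {0, 3, 5, 6, 7, 9}): φ is false.
For instance, at 8:
  At 8: (q -> Box r) -> Dia Dia q is true, so not ((q -> Box r) -> Dia Dia q) is false.
    At 8: q -> Box r is false, Dia Dia q is true, so (q -> Box r) -> Dia Dia q is true.
      At 8: q is true, Box r is false, so q -> Box r is false.
      At 8: Dia Dia q requires Dia q at some successor in {1, 3, 4, 7, 8}.
        Dia q holds at 1, so Dia Dia q is true at 8.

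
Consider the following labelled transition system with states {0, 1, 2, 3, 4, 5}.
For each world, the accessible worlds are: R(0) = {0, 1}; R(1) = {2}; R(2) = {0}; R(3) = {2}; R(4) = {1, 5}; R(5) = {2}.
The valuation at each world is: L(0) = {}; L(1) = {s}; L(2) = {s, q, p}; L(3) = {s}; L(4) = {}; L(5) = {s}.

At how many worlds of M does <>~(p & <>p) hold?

Let φ = <>~(p & <>p). Evaluate φ at each world:
  0 (successors {0, 1}): φ is true.
  1 (successors {2}): φ is true.
  2 (successors {0}): φ is true.
  3 (successors {2}): φ is true.
  4 (successors {1, 5}): φ is true.
  5 (successors {2}): φ is true.
For instance, at 0:
  At 0: <>~(p & <>p) requires ~(p & <>p) at some successor in {0, 1}.
    ~(p & <>p) holds at 0, so <>~(p & <>p) is true at 0.
      At 0: p & <>p is false, so ~(p & <>p) is true.
Satisfying worlds: {0, 1, 2, 3, 4, 5}

6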